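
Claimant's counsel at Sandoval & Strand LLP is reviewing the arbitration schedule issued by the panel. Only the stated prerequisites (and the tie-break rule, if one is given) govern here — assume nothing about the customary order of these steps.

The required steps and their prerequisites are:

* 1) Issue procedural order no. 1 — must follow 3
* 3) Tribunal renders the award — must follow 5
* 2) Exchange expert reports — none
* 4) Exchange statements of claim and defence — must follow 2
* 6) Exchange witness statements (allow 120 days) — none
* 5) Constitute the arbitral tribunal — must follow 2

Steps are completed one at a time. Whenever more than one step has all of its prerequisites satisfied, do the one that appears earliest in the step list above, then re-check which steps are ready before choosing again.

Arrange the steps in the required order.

2 4 6 5 3 1

Nothing is required for 2 and 6. 2 is listed earlier → 2 first.
4, 6 and 5 are all available; 4 is listed earlier → 4.
Now 6 and 5 have their prerequisites met. 6 is listed earlier, so 6 next.
5 needed 2, now all done → 5.
3 is the only step now ready → 3.
1 needed 3, now all done → 1.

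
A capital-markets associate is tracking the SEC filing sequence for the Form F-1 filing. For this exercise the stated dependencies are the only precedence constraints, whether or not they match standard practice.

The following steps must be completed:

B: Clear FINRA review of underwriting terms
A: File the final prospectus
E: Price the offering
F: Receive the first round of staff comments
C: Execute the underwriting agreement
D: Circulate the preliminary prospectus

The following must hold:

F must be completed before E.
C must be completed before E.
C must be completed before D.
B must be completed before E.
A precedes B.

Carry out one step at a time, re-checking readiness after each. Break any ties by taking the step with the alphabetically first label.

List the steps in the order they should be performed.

A B C D F E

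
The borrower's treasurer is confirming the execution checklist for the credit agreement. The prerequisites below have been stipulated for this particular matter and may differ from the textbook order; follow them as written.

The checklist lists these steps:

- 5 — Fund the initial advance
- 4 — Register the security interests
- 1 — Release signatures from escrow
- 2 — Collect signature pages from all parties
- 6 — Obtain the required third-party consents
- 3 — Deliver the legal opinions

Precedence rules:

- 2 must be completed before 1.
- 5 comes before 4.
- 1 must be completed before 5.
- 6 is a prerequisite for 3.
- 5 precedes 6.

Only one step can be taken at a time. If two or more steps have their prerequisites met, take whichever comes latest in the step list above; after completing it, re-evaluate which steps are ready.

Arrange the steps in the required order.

Only 2 has no prerequisites, so it is first.
Next only 1 has its prerequisites met → 1.
5 needed 1, now all done → 5.
Now 6 and 4 have their prerequisites met. 6 is listed later, so 6 next.
Ready: 3 and 4. 3 is listed later → 3.
That leaves 4 as the only ready step → 4.

2 1 5 6 3 4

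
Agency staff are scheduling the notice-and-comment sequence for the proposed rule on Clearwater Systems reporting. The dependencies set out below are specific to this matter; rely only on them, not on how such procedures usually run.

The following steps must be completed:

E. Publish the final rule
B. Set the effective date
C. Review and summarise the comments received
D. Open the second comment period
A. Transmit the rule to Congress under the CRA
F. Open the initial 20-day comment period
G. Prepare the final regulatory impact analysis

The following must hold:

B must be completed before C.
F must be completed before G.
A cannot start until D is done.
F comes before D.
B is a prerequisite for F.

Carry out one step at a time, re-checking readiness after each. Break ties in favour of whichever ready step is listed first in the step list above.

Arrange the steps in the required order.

E and B have no prerequisites; E is listed earlier, so E is first.
B is the only step now ready → B.
Now C and F have their prerequisites met. C is listed earlier, so C next.
F needed B, now all done → F.
Ready: D and G. D is listed earlier → D.
A now also ready, so the ready set is {A, G}; A is listed earlier → A.
G needed F, now all done → G.

E, B, C, F, D, A, G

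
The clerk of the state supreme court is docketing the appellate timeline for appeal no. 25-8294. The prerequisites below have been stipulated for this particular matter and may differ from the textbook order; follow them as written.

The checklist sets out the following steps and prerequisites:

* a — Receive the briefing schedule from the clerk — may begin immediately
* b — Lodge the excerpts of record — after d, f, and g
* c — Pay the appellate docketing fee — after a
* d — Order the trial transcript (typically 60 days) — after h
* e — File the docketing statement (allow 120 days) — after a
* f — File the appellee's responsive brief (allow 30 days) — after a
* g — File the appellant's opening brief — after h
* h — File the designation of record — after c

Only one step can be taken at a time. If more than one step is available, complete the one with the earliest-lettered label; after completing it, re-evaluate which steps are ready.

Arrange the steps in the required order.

a, c, e, f, h, d, g, b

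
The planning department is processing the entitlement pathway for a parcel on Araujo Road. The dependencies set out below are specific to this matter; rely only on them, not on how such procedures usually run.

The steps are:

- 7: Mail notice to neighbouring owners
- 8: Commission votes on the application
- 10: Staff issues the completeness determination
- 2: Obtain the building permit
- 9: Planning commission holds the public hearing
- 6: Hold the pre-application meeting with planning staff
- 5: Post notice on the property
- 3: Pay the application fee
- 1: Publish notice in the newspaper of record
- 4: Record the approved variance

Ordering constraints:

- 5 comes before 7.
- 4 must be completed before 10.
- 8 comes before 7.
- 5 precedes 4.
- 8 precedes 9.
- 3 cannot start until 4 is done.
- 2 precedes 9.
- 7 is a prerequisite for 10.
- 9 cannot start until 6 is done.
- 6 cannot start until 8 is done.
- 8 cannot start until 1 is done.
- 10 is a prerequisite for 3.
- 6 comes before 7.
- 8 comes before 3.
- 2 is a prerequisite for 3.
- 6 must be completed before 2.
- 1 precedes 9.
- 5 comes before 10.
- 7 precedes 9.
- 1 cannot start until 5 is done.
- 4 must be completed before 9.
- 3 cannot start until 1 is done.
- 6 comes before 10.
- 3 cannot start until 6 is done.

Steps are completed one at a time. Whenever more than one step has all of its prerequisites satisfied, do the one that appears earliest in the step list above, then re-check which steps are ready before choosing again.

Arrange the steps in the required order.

Only 5 has no prerequisites, so it is first.
1 and 4 are both available; 1 is listed earlier → 1.
Now 8 and 4 have their prerequisites met. 8 is listed earlier, so 8 next.
6 now also ready, so the ready set is {6, 4}; 6 is listed earlier → 6.
Ready: 7, 2 and 4. 7 is listed earlier → 7.
Now 2 and 4 have their prerequisites met. 2 is listed earlier, so 2 next.
4 needed 5, now all done → 4.
Ready: 10 and 9. 10 is listed earlier → 10.
3 now also ready, so the ready set is {9, 3}; 9 is listed earlier → 9.
That leaves 3 as the only ready step → 3.

5 → 1 → 8 → 6 → 7 → 2 → 4 → 10 → 9 → 3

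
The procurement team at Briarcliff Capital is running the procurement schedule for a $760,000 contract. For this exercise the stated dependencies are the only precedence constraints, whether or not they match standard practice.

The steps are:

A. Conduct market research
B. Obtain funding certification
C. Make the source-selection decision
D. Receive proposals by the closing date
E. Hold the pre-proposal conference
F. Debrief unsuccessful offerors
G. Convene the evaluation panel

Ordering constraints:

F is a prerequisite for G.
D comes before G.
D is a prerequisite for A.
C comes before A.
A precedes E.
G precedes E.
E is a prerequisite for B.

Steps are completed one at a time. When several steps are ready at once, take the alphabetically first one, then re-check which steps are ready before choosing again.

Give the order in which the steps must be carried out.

C, D, A, F, G, E, B

Nothing is required for C, D and F. C has the earlier label → C first.
Now D and F have their prerequisites met. D has the earlier label, so D next.
A now also ready, so the ready set is {A, F}; A has the earlier label → A.
Next only F has its prerequisites met → F.
G needed D and F, now all done → G.
Next only E has its prerequisites met → E.
B is the only step now ready → B.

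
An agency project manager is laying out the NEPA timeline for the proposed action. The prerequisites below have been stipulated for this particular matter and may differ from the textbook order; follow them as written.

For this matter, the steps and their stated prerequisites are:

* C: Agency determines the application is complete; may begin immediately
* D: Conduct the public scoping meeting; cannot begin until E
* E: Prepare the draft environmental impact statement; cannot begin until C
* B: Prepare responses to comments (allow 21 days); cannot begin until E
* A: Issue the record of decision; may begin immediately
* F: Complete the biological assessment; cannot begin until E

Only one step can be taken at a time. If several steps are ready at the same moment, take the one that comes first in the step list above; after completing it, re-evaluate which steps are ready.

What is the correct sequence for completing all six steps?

Nothing is required for C and A. C is listed earlier → C first.
Now E and A have their prerequisites met. E is listed earlier, so E next.
Now D, B, A and F have their prerequisites met. D is listed earlier, so D next.
Now B, A and F have their prerequisites met. B is listed earlier, so B next.
Ready: A and F. A is listed earlier → A.
F needed E, now all done → F.

C → E → D → B → A → F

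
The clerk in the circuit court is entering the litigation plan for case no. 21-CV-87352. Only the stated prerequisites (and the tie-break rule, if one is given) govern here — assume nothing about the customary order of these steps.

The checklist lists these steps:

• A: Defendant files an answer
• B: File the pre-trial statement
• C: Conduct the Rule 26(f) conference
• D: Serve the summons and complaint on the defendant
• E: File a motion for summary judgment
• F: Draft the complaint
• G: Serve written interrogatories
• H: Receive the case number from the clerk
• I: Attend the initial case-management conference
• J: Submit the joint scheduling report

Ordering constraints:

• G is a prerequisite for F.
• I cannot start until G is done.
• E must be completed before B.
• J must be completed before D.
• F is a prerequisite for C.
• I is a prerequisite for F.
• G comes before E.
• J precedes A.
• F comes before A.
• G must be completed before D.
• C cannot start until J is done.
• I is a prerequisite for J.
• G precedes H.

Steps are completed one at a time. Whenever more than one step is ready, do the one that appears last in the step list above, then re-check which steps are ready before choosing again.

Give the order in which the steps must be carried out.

G is the only step with nothing outstanding, so it goes first.
I, H and E are all available; I is listed later → I.
J and F now also ready, so the ready set is {J, H, F, E}; J is listed later → J.
D now also ready, so the ready set is {H, F, E, D}; H is listed later → H.
Ready: F, E and D. F is listed later → F.
C and A now also ready, so the ready set is {E, D, C, A}; E is listed later → E.
D, C, B and A are all available; D is listed later → D.
Now C, B and A have their prerequisites met. C is listed later, so C next.
Ready: B and A. B is listed later → B.
A needed J and F, now all done → A.

G → I → J → H → F → E → D → C → B → A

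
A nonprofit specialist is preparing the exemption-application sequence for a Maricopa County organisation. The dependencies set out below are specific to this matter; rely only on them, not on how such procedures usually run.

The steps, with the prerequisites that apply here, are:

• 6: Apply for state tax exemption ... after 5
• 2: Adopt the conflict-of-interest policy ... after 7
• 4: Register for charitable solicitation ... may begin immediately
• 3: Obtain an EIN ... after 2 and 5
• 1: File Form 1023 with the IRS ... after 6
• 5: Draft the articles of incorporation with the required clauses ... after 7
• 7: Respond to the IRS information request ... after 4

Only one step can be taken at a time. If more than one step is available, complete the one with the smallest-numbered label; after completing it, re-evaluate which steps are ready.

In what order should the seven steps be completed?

4, 7, 2, 5, 3, 6, 1

Only 4 has no prerequisites, so it is first.
7 is the only step now ready → 7.
2 and 5 are both available; 2 has the earlier label → 2.
5 needed 7, now all done → 5.
Now 3 and 6 have their prerequisites met. 3 has the earlier label, so 3 next.
Next only 6 has its prerequisites met → 6.
1 needed 6, now all done → 1.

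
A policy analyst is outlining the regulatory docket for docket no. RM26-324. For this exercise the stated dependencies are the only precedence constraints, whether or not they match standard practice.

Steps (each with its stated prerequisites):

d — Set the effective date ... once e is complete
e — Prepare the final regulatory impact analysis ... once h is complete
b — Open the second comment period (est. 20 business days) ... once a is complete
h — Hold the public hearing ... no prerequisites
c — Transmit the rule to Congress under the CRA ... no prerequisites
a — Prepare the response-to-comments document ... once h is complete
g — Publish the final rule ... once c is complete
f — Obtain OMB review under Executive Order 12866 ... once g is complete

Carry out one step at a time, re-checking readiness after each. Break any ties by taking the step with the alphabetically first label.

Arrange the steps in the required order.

c and h have no prerequisites; c has the earlier label, so c is first.
g now also ready, so the ready set is {g, h}; g has the earlier label → g.
Now f and h have their prerequisites met. f has the earlier label, so f next.
h is the only step now ready → h.
a and e are both available; a has the earlier label → a.
b and e are both available; b has the earlier label → b.
e needed h, now all done → e.
d needed e, now all done → d.

c g f h a b e d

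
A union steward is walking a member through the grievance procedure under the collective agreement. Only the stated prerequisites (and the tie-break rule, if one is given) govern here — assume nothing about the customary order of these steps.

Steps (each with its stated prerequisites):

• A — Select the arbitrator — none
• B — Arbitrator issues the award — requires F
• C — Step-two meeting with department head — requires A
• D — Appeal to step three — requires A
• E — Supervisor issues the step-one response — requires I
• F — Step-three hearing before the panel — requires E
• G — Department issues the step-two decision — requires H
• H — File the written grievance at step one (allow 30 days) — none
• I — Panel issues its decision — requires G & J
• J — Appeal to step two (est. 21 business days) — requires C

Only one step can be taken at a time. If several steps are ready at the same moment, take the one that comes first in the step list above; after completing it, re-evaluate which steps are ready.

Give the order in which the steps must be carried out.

Nothing is required for A and H. A is listed earlier → A first.
C and D now also ready, so the ready set is {C, D, H}; C is listed earlier → C.
J now also ready, so the ready set is {D, H, J}; D is listed earlier → D.
Now H and J have their prerequisites met. H is listed earlier, so H next.
G now also ready, so the ready set is {G, J}; G is listed earlier → G.
That leaves J as the only ready step → J.
Next only I has its prerequisites met → I.
That leaves E as the only ready step → E.
Next only F has its prerequisites met → F.
B is the only step now ready → B.

A → C → D → H → G → J → I → E → F → B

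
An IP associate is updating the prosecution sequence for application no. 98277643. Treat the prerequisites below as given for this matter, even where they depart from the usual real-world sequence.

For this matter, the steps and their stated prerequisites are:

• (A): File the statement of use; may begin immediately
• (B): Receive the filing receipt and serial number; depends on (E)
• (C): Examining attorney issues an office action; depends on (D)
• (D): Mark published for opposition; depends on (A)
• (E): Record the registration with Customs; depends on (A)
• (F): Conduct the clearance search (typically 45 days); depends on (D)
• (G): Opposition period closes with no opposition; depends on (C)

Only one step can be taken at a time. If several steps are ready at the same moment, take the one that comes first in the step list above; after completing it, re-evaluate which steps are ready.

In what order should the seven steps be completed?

(A), (D), (C), (E), (B), (F), (G)

(A) has no prerequisites → (A) first.
Ready: (D) and (E). (D) is listed earlier → (D).
(C) and (F) now also ready, so the ready set is {(C), (E), (F)}; (C) is listed earlier → (C).
(G) now also ready, so the ready set is {(E), (F), (G)}; (E) is listed earlier → (E).
(B) now also ready, so the ready set is {(B), (F), (G)}; (B) is listed earlier → (B).
Ready: (F) and (G). (F) is listed earlier → (F).
Next only (G) has its prerequisites met → (G).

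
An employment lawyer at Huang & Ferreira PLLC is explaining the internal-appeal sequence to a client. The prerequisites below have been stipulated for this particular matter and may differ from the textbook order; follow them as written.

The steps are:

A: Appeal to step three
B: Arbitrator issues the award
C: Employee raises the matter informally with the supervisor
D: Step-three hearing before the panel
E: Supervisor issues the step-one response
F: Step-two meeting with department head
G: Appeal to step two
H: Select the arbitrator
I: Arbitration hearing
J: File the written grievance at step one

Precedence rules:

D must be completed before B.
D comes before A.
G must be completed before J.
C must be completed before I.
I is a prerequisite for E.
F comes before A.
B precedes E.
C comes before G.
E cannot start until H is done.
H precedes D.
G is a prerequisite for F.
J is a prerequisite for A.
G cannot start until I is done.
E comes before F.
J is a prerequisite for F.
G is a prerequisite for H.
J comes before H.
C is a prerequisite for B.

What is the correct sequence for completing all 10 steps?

C I G J H D B E F A

C is the only step with nothing outstanding, so it goes first.
That leaves I as the only ready step → I.
G needed C and I, now all done → G.
J needed G, now all done → J.
H needed G and J, now all done → H.
D needed H, now all done → D.
B needed C and D, now all done → B.
E needed B, H and I, now all done → E.
F needed E, G and J, now all done → F.
That leaves A as the only ready step → A.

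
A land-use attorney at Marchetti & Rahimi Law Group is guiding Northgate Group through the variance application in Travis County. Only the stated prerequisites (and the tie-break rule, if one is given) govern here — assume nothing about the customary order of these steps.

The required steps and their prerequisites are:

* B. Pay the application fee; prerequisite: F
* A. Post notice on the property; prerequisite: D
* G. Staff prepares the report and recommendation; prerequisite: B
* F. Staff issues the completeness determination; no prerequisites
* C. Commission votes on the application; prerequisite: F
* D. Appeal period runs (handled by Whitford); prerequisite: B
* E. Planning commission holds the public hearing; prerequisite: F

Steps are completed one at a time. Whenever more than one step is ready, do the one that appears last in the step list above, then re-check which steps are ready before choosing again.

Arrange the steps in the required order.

F → E → C → B → D → G → A

Only F has no prerequisites, so it is first.
Ready: E, C and B. E is listed later → E.
Ready: C and B. C is listed later → C.
That leaves B as the only ready step → B.
D and G are both available; D is listed later → D.
Now G and A have their prerequisites met. G is listed later, so G next.
A needed D, now all done → A.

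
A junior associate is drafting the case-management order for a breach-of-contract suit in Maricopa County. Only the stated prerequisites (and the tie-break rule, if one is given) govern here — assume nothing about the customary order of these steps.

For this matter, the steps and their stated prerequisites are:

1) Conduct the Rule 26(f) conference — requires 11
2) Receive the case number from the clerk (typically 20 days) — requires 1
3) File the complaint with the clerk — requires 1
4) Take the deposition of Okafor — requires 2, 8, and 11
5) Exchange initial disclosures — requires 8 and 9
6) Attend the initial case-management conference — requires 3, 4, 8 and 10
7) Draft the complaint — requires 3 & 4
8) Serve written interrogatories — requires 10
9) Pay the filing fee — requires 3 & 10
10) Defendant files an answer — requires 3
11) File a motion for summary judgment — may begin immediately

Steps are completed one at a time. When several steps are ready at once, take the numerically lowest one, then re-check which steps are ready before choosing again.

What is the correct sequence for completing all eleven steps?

11 is the only step with nothing outstanding, so it goes first.
Next only 1 has its prerequisites met → 1.
2 and 3 are both available; 2 has the earlier label → 2.
That leaves 3 as the only ready step → 3.
That leaves 10 as the only ready step → 10.
8 and 9 are both available; 8 has the earlier label → 8.
4 now also ready, so the ready set is {4, 9}; 4 has the earlier label → 4.
6 and 7 now also ready, so the ready set is {6, 7, 9}; 6 has the earlier label → 6.
Ready: 7 and 9. 7 has the earlier label → 7.
9 is the only step now ready → 9.
That leaves 5 as the only ready step → 5.

11, 1, 2, 3, 10, 8, 4, 6, 7, 9, 5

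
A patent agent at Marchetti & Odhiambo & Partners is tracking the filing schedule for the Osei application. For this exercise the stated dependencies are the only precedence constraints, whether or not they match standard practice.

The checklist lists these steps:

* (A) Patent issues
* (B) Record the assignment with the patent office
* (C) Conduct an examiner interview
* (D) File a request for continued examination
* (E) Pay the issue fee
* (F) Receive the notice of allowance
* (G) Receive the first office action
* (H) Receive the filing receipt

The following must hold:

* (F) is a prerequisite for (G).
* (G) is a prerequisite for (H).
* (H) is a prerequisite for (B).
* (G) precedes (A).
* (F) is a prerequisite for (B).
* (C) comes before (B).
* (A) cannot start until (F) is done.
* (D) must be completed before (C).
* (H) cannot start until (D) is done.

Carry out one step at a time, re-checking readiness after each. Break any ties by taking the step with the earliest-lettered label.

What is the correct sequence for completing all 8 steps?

(D), (E) and (F) have no prerequisites; (D) has the earlier label, so (D) is first.
Ready: (C), (E) and (F). (C) has the earlier label → (C).
Ready: (E) and (F). (E) has the earlier label → (E).
That leaves (F) as the only ready step → (F).
(G) needed (F), now all done → (G).
Ready: (A) and (H). (A) has the earlier label → (A).
(H) is the only step now ready → (H).
Next only (B) has its prerequisites met → (B).

(D), (C), (E), (F), (G), (A), (H), (B)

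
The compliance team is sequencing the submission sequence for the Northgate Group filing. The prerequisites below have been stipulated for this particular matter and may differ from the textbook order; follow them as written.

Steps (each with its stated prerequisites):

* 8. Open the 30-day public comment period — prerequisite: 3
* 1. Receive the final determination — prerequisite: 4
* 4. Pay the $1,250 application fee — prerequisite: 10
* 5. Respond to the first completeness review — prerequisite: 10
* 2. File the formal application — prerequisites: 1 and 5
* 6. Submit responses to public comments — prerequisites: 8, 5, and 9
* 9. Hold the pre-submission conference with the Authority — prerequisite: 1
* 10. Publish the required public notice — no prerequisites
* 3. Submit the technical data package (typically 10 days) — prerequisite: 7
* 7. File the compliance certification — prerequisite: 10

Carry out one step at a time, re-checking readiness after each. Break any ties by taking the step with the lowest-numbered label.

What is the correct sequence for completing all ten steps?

10 is the only step with nothing outstanding, so it goes first.
4, 5 and 7 are all available; 4 has the earlier label → 4.
Ready: 1, 5 and 7. 1 has the earlier label → 1.
9 now also ready, so the ready set is {5, 7, 9}; 5 has the earlier label → 5.
2 now also ready, so the ready set is {2, 7, 9}; 2 has the earlier label → 2.
Now 7 and 9 have their prerequisites met. 7 has the earlier label, so 7 next.
3 now also ready, so the ready set is {3, 9}; 3 has the earlier label → 3.
Now 8 and 9 have their prerequisites met. 8 has the earlier label, so 8 next.
That leaves 9 as the only ready step → 9.
6 is the only step now ready → 6.

10, 4, 1, 5, 2, 7, 3, 8, 9, 6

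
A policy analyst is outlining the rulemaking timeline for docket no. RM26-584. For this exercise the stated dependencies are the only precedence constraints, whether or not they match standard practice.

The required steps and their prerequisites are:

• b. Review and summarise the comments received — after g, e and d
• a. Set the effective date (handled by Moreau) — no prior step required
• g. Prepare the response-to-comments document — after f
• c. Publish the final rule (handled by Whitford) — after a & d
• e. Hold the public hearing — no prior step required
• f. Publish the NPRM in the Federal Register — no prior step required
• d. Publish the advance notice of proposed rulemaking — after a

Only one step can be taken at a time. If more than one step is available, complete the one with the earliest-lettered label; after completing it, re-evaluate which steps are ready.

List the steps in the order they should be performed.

a → d → c → e → f → g → b

Nothing is required for a, e and f. a has the earlier label → a first.
Now d, e and f have their prerequisites met. d has the earlier label, so d next.
c now also ready, so the ready set is {c, e, f}; c has the earlier label → c.
e and f are both available; e has the earlier label → e.
Next only f has its prerequisites met → f.
g is the only step now ready → g.
Next only b has its prerequisites met → b.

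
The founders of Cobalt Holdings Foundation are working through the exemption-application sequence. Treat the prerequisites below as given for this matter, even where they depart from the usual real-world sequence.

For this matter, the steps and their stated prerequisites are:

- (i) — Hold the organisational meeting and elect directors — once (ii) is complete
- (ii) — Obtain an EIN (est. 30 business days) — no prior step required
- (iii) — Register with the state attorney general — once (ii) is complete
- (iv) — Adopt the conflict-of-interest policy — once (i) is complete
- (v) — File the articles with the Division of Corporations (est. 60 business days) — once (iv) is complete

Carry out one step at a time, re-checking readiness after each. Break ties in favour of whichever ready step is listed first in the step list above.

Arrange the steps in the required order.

(ii) (i) (iii) (iv) (v)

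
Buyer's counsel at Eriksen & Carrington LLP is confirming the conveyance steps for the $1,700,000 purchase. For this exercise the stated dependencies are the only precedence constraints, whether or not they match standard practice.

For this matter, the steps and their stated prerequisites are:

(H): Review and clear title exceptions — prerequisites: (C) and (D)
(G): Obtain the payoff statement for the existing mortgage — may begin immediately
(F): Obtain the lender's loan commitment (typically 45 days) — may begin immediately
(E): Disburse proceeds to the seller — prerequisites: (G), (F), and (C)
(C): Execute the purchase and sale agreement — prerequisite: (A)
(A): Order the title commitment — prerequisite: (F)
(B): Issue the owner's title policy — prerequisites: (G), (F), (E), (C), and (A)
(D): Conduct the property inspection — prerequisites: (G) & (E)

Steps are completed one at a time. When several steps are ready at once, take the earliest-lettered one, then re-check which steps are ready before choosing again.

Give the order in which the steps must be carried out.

(F), (A), (C), (G), (E), (B), (D), (H)

Nothing is required for (F) and (G). (F) has the earlier label → (F) first.
(A) now also ready, so the ready set is {(A), (G)}; (A) has the earlier label → (A).
Now (C) and (G) have their prerequisites met. (C) has the earlier label, so (C) next.
Next only (G) has its prerequisites met → (G).
(E) needed (C), (F) and (G), now all done → (E).
Ready: (B) and (D). (B) has the earlier label → (B).
That leaves (D) as the only ready step → (D).
(H) needed (C) and (D), now all done → (H).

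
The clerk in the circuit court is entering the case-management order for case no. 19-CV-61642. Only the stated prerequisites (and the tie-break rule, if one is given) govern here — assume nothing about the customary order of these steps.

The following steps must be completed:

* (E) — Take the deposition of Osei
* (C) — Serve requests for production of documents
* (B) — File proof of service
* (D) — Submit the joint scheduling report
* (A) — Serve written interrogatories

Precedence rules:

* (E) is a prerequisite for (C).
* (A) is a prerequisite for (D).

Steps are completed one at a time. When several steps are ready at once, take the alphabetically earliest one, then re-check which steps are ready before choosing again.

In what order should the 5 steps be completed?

(A), (B), (D), (E), (C)

(A), (B) and (E) have no prerequisites; (A) has the earlier label, so (A) is first.
(D) now also ready, so the ready set is {(B), (D), (E)}; (B) has the earlier label → (B).
(D) and (E) are both available; (D) has the earlier label → (D).
(E) is the only step now ready → (E).
(C) is the only step now ready → (C).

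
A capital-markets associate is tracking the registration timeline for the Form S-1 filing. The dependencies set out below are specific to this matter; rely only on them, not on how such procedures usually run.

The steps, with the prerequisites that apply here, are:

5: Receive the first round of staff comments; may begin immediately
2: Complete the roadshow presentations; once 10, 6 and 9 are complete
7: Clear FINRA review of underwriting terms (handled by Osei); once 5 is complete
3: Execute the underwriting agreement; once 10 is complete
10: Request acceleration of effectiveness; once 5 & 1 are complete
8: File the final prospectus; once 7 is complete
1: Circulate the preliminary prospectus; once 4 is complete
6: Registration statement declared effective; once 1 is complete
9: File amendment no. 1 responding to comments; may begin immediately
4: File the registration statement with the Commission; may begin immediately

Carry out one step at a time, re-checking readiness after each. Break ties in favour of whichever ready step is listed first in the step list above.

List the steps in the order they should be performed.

5, 9 and 4 have no prerequisites; 5 is listed earlier, so 5 is first.
Now 7, 9 and 4 have their prerequisites met. 7 is listed earlier, so 7 next.
Ready: 8, 9 and 4. 8 is listed earlier → 8.
9 and 4 are both available; 9 is listed earlier → 9.
Next only 4 has its prerequisites met → 4.
1 needed 4, now all done → 1.
10 and 6 are both available; 10 is listed earlier → 10.
Now 3 and 6 have their prerequisites met. 3 is listed earlier, so 3 next.
6 needed 1, now all done → 6.
That leaves 2 as the only ready step → 2.

5, 7, 8, 9, 4, 1, 10, 3, 6, 2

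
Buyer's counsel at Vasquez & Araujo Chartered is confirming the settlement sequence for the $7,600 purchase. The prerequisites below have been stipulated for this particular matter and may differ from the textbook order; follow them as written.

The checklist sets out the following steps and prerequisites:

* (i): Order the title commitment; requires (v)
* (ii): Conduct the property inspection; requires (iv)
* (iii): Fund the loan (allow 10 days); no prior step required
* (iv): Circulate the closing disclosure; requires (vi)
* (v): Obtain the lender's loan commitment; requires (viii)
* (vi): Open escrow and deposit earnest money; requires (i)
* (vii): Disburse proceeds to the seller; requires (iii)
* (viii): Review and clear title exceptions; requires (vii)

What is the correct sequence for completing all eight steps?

Only (iii) has no prerequisites, so it is first.
That leaves (vii) as the only ready step → (vii).
(viii) is the only step now ready → (viii).
That leaves (v) as the only ready step → (v).
That leaves (i) as the only ready step → (i).
(vi) is the only step now ready → (vi).
(iv) is the only step now ready → (iv).
Next only (ii) has its prerequisites met → (ii).

(iii), (vii), (viii), (v), (i), (vi), (iv), (ii)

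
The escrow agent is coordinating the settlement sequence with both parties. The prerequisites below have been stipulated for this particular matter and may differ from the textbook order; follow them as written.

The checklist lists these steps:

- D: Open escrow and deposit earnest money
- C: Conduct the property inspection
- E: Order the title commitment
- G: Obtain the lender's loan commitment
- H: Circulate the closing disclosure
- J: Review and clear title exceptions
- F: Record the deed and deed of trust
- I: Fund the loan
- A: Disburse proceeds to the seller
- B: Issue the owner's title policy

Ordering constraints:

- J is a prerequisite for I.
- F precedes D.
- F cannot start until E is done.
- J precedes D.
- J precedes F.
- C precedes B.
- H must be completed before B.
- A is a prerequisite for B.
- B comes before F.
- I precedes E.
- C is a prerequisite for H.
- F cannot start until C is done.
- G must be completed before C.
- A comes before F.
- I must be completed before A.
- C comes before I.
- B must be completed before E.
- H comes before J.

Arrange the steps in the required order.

G C H J I A B E F D

G has no prerequisites → G first.
C is the only step now ready → C.
That leaves H as the only ready step → H.
Next only J has its prerequisites met → J.
I is the only step now ready → I.
A needed I, now all done → A.
B needed C, H and A, now all done → B.
That leaves E as the only ready step → E.
Next only F has its prerequisites met → F.
Next only D has its prerequisites met → D.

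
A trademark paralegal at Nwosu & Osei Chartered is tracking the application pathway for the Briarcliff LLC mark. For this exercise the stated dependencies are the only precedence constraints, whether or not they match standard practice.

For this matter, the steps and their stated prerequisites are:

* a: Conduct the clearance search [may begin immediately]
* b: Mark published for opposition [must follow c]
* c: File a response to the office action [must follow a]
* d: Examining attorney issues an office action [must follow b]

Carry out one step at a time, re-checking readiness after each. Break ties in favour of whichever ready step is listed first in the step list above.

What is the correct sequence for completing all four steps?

a is the only step with nothing outstanding, so it goes first.
Next only c has its prerequisites met → c.
b needed c, now all done → b.
d needed b, now all done → d.

a, c, b, d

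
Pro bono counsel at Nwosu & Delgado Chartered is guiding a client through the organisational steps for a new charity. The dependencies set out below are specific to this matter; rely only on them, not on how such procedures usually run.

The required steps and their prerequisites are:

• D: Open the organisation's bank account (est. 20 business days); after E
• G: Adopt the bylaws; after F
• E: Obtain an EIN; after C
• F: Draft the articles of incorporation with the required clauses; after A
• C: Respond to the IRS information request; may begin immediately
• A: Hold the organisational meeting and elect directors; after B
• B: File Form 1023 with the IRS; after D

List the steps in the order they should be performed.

C, E, D, B, A, F, G

C has no prerequisites → C first.
E needed C, now all done → E.
D needed E, now all done → D.
B is the only step now ready → B.
A is the only step now ready → A.
F needed A, now all done → F.
That leaves G as the only ready step → G.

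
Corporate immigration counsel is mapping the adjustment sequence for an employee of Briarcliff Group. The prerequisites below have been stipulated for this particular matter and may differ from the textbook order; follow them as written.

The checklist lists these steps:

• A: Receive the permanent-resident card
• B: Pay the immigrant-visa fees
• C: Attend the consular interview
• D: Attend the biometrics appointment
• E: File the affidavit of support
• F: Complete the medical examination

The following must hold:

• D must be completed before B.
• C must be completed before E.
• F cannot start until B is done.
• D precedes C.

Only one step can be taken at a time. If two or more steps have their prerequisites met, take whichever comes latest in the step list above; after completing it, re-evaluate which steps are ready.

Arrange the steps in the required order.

D, C, E, B, F, A

D and A have no prerequisites; D is listed later, so D is first.
C and B now also ready, so the ready set is {C, B, A}; C is listed later → C.
E now also ready, so the ready set is {E, B, A}; E is listed later → E.
B and A are both available; B is listed later → B.
F now also ready, so the ready set is {F, A}; F is listed later → F.
Next only A has its prerequisites met → A.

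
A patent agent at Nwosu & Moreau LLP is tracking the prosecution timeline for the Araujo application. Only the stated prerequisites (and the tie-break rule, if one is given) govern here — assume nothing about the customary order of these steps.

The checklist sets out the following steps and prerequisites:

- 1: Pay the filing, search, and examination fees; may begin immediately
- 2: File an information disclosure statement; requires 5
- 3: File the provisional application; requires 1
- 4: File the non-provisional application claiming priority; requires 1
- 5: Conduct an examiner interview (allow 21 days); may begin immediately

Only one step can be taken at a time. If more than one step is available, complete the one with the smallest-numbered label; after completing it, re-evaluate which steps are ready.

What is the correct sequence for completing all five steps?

1 and 5 have no prerequisites; 1 has the earlier label, so 1 is first.
3 and 4 now also ready, so the ready set is {3, 4, 5}; 3 has the earlier label → 3.
4 and 5 are both available; 4 has the earlier label → 4.
That leaves 5 as the only ready step → 5.
2 needed 5, now all done → 2.

1 3 4 5 2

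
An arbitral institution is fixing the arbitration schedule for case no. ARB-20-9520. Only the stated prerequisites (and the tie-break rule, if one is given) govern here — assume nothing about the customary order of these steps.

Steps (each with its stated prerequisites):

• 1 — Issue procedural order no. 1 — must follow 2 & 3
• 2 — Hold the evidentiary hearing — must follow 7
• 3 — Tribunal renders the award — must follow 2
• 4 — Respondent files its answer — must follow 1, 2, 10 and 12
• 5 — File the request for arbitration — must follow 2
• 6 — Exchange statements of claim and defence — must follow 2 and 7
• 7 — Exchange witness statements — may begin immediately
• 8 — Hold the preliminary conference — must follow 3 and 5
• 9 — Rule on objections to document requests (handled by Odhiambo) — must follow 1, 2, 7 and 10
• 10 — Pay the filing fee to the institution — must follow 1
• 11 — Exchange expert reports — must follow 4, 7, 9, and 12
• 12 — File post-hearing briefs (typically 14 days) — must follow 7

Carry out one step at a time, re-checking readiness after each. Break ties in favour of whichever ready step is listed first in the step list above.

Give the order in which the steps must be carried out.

7 has no prerequisites → 7 first.
2 and 12 are both available; 2 is listed earlier → 2.
3, 5 and 6 now also ready, so the ready set is {3, 5, 6, 12}; 3 is listed earlier → 3.
Ready: 1, 5, 6 and 12. 1 is listed earlier → 1.
10 now also ready, so the ready set is {5, 6, 10, 12}; 5 is listed earlier → 5.
Ready: 6, 8, 10 and 12. 6 is listed earlier → 6.
8, 10 and 12 are all available; 8 is listed earlier → 8.
Now 10 and 12 have their prerequisites met. 10 is listed earlier, so 10 next.
9 now also ready, so the ready set is {9, 12}; 9 is listed earlier → 9.
12 needed 7, now all done → 12.
4 is the only step now ready → 4.
11 needed 4, 7, 9 and 12, now all done → 11.

7, 2, 3, 1, 5, 6, 8, 10, 9, 12, 4, 11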